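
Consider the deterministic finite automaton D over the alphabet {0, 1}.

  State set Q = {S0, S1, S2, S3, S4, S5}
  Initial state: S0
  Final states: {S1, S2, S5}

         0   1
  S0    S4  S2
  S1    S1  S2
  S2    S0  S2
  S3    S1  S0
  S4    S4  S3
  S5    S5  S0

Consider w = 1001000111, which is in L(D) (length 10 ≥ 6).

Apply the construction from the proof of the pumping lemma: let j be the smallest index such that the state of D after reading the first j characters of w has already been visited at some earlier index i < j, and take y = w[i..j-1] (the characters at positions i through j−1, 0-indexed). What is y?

10

Run of D on w = 1 0 0 1 0 0 0 1 1 1:
  step 0: S0  (start)
  step 1: S2  (read 1: S0→S2)
  step 2: S0  (read 0: S2→S0)   ← first repeat (S0 seen earlier)
  step 3: S4  (read 0: S0→S4)
  step 4: S3  (read 1: S4→S3)
  step 5: S1  (read 0: S3→S1)
  step 6: S1  (read 0: S1→S1)
  step 7: S1  (read 0: S1→S1)
  step 8: S2  (read 1: S1→S2)
  step 9: S2  (read 1: S2→S2)
  step 10: S2  (read 1: S2→S2)

So i = 0, j = 2, giving x = w[0:0] = ε, y = w[0:2] = 10, z = w[2:10] = 01000111.
Check: |xy| = 2 ≤ 6 and |y| = 2 ≥ 1. Reading y takes D from S0 back to S0, so every xyⁱz is accepted.
Since D has 6 states, any run of length ≥ 6 visits 6+1 states, so by pigeonhole some state repeats within the first 6 steps — that repeat gives the pumpable loop.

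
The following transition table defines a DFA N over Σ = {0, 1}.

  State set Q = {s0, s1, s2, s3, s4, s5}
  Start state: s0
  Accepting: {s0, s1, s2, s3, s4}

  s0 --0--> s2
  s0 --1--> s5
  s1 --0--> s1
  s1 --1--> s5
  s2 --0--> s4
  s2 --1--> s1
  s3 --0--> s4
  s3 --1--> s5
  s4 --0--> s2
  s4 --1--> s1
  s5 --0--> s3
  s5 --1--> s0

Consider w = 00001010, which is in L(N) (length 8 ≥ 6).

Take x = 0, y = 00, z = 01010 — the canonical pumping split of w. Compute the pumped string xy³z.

000000001010

xy^3z = 0·00·00·00·01010 = 000000001010.
Reading y = 00 takes N from s2 back to s2, so after x·y·y·y the machine is still in s2, and z then leads to the accepting state s3. Hence 000000001010 ∈ L(N).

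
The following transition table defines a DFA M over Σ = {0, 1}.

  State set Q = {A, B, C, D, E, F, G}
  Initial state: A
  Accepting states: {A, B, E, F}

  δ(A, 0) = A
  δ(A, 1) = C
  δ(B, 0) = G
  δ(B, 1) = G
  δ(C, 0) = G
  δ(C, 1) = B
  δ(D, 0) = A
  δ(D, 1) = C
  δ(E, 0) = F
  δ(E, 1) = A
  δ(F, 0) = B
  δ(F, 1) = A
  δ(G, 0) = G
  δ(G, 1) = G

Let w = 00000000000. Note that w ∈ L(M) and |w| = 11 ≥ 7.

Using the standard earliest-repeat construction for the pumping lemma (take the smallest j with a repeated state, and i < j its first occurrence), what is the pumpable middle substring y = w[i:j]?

State sequence: A -0-> A -0-> A -0-> A -0-> A -0-> A -0-> A -0-> A -0-> A -0-> A -0-> A -0-> A
First repeat at step 1: A was already visited.

So i = 0, j = 1, giving x = w[0:0] = ε, y = w[0:1] = 0, z = w[1:11] = 0000000000.
Check: |xy| = 1 ≤ 7 and |y| = 1 ≥ 1. Reading y takes M from A back to A, so every xyⁱz is accepted.

0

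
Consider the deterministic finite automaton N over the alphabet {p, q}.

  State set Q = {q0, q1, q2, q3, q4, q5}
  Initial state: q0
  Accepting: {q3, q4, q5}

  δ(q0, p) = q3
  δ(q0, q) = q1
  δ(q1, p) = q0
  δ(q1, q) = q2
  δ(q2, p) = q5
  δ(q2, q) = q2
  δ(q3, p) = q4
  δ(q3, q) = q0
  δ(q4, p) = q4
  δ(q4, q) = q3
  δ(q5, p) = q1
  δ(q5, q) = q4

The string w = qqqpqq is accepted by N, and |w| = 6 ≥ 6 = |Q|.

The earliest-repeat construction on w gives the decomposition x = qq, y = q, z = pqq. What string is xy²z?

xy^2z = qq·q·q·pqq = qqqqpqq.
Reading y = q takes N from q2 back to q2, so after x·y·y the machine is still in q2, and z then leads to the accepting state q3. Hence qqqqpqq ∈ L(N).

qqqqpqq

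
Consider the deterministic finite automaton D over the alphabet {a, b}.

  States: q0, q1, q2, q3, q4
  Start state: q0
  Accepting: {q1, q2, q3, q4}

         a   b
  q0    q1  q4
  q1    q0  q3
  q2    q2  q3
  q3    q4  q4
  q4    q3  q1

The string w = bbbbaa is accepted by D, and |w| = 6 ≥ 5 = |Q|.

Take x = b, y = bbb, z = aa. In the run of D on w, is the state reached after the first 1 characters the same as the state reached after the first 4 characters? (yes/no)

yes

State sequence: q0 -b-> q4 -b-> q1 -b-> q3 -b-> q4

After x (step 1): q4. After xy (step 4): q4.
They match, so y = bbb drives D around a cycle from q4 back to itself; pumping y any number of times keeps D in q4 before reading z, and xyⁱz ∈ L(D) for every i ≥ 0.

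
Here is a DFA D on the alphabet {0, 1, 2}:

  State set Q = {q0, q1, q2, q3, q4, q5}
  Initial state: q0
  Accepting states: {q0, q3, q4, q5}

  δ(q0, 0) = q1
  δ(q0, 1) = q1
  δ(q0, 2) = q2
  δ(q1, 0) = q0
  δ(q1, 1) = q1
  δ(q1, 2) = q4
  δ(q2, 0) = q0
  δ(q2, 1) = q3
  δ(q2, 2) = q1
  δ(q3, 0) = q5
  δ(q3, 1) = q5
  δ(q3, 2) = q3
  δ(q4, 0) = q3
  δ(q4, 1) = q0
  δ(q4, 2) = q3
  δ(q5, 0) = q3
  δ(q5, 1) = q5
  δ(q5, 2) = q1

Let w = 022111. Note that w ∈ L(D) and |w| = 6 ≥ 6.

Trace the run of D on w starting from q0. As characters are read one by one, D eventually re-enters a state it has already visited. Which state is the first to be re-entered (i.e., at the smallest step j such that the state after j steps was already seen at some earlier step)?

q5

Run of D on w = 0 2 2 1 1 1:
  step 0: q0  (start)
  step 1: q1  (read 0: q0→q1)
  step 2: q4  (read 2: q1→q4)
  step 3: q3  (read 2: q4→q3)
  step 4: q5  (read 1: q3→q5)
  step 5: q5  (read 1: q5→q5)   ← first repeat (q5 seen earlier)
  step 6: q5  (read 1: q5→q5)

The earliest repeat is at step j = 5: D is in q5, which it already visited at step i = 4.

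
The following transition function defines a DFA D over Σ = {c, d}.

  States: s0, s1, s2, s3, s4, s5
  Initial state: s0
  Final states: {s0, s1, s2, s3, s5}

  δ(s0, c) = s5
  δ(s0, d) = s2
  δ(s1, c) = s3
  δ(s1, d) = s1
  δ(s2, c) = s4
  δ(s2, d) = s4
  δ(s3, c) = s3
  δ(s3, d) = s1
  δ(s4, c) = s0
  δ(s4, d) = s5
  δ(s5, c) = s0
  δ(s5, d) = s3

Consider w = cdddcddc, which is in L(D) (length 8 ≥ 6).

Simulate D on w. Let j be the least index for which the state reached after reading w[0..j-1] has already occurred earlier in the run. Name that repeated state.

s1

Run of D on w = c d d d c d d c:
  step 0: s0  (start)
  step 1: s5  (read c: s0→s5)
  step 2: s3  (read d: s5→s3)
  step 3: s1  (read d: s3→s1)
  step 4: s1  (read d: s1→s1)   ← first repeat (s1 seen earlier)
  step 5: s3  (read c: s1→s3)
  step 6: s1  (read d: s3→s1)
  step 7: s1  (read d: s1→s1)
  step 8: s3  (read c: s1→s3)

The earliest repeat is at step j = 4: D is in s1, which it already visited at step i = 3.
The DFA has 6 states, so the proof of the pumping lemma guarantees a repeated state among the first 6+1 visited; the segment between the two visits is the pumpable y.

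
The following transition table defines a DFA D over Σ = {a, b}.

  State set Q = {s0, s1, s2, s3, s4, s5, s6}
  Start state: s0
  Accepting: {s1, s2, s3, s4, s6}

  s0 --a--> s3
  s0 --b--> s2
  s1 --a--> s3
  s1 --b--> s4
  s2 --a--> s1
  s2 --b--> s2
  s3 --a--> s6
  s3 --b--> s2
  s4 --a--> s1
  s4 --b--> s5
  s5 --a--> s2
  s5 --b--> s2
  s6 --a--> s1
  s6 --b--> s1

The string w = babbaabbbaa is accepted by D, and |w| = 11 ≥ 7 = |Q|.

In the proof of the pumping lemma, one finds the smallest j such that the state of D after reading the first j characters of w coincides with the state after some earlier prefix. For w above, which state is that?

s2

Run of D on w = b a b b a a b b b a a:
  step 0: s0  (start)
  step 1: s2  (read b: s0→s2)
  step 2: s1  (read a: s2→s1)
  step 3: s4  (read b: s1→s4)
  step 4: s5  (read b: s4→s5)
  step 5: s2  (read a: s5→s2)   ← first repeat (s2 seen earlier)
  step 6: s1  (read a: s2→s1)
  step 7: s4  (read b: s1→s4)
  step 8: s5  (read b: s4→s5)
  step 9: s2  (read b: s5→s2)
  step 10: s1  (read a: s2→s1)
  step 11: s3  (read a: s1→s3)

The earliest repeat is at step j = 5: D is in s2, which it already visited at step i = 1.
The DFA has 7 states, so the proof of the pumping lemma guarantees a repeated state among the first 7+1 visited; the segment between the two visits is the pumpable y.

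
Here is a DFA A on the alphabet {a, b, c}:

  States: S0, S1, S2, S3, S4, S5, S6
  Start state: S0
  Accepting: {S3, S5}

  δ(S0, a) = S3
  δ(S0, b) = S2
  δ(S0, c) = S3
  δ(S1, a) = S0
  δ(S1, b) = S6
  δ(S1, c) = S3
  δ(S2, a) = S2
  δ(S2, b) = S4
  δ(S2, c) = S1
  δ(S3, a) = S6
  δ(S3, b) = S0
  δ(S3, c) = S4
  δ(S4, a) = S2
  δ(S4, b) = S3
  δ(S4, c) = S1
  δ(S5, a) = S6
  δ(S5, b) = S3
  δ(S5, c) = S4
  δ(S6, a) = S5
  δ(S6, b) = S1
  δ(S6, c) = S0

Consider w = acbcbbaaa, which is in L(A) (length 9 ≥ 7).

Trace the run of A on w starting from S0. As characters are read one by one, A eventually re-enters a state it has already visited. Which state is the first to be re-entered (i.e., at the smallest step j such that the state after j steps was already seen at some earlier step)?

Run of A on w = a c b c b b a a a:
  step 0: S0  (start)
  step 1: S3  (read a: S0→S3)
  step 2: S4  (read c: S3→S4)
  step 3: S3  (read b: S4→S3)   ← first repeat (S3 seen earlier)
  step 4: S4  (read c: S3→S4)
  step 5: S3  (read b: S4→S3)
  step 6: S0  (read b: S3→S0)
  step 7: S3  (read a: S0→S3)
  step 8: S6  (read a: S3→S6)
  step 9: S5  (read a: S6→S5)

The earliest repeat is at step j = 3: A is in S3, which it already visited at step i = 1.

S3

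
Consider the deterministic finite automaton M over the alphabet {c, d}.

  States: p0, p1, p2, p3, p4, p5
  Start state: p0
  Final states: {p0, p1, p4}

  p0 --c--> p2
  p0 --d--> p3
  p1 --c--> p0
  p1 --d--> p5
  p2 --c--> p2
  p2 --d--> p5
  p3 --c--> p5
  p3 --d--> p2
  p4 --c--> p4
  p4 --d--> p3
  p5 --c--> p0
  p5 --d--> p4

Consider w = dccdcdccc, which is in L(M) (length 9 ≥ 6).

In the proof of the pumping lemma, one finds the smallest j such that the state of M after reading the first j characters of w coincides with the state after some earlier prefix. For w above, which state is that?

p0

Run of M on w = d c c d c d c c c:
  step 0: p0  (start)
  step 1: p3  (read d: p0→p3)
  step 2: p5  (read c: p3→p5)
  step 3: p0  (read c: p5→p0)   ← first repeat (p0 seen earlier)
  step 4: p3  (read d: p0→p3)
  step 5: p5  (read c: p3→p5)
  step 6: p4  (read d: p5→p4)
  step 7: p4  (read c: p4→p4)
  step 8: p4  (read c: p4→p4)
  step 9: p4  (read c: p4→p4)

The earliest repeat is at step j = 3: M is in p0, which it already visited at step i = 0.
With |Q| = 6, pigeonhole forces a state repeat no later than step 6; the substring read between the first and second visits to that state can be pumped.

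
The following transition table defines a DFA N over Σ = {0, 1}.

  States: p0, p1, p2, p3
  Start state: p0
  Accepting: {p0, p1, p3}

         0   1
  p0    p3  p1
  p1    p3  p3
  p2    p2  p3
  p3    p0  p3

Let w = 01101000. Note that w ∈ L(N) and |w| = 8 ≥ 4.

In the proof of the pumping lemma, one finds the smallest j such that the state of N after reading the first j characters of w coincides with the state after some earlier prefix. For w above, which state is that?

p3

State sequence: p0 -0-> p3 -1-> p3 -1-> p3 -0-> p0 -1-> p1 -0-> p3 -0-> p0 -0-> p3
First repeat at step 2: p3 was already visited.

The earliest repeat is at step j = 2: N is in p3, which it already visited at step i = 1.
The DFA has 4 states, so the proof of the pumping lemma guarantees a repeated state among the first 4+1 visited; the segment between the two visits is the pumpable y.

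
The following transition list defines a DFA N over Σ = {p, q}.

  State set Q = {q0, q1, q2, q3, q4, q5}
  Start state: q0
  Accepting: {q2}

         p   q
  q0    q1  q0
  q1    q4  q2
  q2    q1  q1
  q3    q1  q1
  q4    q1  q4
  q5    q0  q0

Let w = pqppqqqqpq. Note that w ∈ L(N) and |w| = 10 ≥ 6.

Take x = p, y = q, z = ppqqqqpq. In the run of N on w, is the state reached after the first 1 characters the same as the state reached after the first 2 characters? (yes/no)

no

State sequence: q0 -p-> q1 -q-> q2

After x (step 1): q1. After xy (step 2): q2.
They differ (q1 ≠ q2), so y is not a cycle from the state after x; this split is not the one the pumping-lemma construction produces, and pumping y need not keep the string in L(N).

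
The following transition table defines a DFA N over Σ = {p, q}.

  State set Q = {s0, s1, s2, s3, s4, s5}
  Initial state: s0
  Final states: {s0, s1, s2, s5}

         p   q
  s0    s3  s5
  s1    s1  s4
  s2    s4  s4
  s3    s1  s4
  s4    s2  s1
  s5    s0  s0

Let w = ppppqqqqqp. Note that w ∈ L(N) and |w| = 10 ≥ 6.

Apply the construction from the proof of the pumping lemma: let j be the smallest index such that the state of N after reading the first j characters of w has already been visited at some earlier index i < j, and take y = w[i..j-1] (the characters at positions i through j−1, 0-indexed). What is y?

Run of N on w = p p p p q q q q q p:
  step 0: s0  (start)
  step 1: s3  (read p: s0→s3)
  step 2: s1  (read p: s3→s1)
  step 3: s1  (read p: s1→s1)   ← first repeat (s1 seen earlier)
  step 4: s1  (read p: s1→s1)
  step 5: s4  (read q: s1→s4)
  step 6: s1  (read q: s4→s1)
  step 7: s4  (read q: s1→s4)
  step 8: s1  (read q: s4→s1)
  step 9: s4  (read q: s1→s4)
  step 10: s2  (read p: s4→s2)

So i = 2, j = 3, giving x = w[0:2] = pp, y = w[2:3] = p, z = w[3:10] = pqqqqqp.
Check: |xy| = 3 ≤ 6 and |y| = 1 ≥ 1. Reading y takes N from s1 back to s1, so every xyⁱz is accepted.

p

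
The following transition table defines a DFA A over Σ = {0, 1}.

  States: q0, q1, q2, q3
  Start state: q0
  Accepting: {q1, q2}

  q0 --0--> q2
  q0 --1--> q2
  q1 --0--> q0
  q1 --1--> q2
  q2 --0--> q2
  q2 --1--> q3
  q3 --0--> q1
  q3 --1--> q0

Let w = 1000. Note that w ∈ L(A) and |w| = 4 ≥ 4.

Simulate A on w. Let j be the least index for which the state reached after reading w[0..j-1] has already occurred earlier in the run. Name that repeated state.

State sequence: q0 -1-> q2 -0-> q2 -0-> q2 -0-> q2
First repeat at step 2: q2 was already visited.

The earliest repeat is at step j = 2: A is in q2, which it already visited at step i = 1.
Pumping length from the standard proof: p = 4 (the number of states). The repeated state found above gives |xy| = j ≤ 4 and |y| = j − i ≥ 1.

q2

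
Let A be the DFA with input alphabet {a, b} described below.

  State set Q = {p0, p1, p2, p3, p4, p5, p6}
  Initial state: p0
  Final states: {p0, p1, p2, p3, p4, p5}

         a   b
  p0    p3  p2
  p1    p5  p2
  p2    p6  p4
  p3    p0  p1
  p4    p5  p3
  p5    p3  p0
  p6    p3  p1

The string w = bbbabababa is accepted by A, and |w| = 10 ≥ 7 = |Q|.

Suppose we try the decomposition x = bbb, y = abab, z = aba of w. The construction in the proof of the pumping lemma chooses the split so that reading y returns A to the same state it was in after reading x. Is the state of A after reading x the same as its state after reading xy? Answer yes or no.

Run of A on the first 7 characters of w = b b b a b a b:
  step 0: p0  (start)
  step 1: p2  (read b: p0→p2)
  step 2: p4  (read b: p2→p4)
  step 3: p3  (read b: p4→p3)
  step 4: p0  (read a: p3→p0)
  step 5: p2  (read b: p0→p2)
  step 6: p6  (read a: p2→p6)
  step 7: p1  (read b: p6→p1)

After x (step 3): p3. After xy (step 7): p1.
They differ (p3 ≠ p1), so y is not a cycle from the state after x; this split is not the one the pumping-lemma construction produces, and pumping y need not keep the string in L(A).

no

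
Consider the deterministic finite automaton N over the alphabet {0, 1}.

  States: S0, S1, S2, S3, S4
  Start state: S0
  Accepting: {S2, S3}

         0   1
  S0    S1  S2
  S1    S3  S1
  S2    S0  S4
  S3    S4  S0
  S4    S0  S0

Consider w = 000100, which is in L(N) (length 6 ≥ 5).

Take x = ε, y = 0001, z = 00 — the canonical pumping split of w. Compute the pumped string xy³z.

xy^3z = ε·0001·0001·0001·00 = 00010001000100.
Reading y = 0001 takes N from S0 back to S0, so after x·y·y·y the machine is still in S0, and z then leads to the accepting state S3. Hence 00010001000100 ∈ L(N).

00010001000100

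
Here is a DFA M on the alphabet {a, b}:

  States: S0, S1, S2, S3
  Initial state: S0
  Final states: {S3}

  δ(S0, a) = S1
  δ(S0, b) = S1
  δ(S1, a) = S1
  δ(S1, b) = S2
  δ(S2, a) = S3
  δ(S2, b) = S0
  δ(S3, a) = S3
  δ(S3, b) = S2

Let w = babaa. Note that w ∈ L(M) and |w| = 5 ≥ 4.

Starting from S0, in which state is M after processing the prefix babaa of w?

Run of M on the first 5 characters of w = b a b a a:
  step 0: S0  (start)
  step 1: S1  (read b: S0→S1)
  step 2: S1  (read a: S1→S1)
  step 3: S2  (read b: S1→S2)
  step 4: S3  (read a: S2→S3)
  step 5: S3  (read a: S3→S3)

After reading 5 characters, M is in state S3.

S3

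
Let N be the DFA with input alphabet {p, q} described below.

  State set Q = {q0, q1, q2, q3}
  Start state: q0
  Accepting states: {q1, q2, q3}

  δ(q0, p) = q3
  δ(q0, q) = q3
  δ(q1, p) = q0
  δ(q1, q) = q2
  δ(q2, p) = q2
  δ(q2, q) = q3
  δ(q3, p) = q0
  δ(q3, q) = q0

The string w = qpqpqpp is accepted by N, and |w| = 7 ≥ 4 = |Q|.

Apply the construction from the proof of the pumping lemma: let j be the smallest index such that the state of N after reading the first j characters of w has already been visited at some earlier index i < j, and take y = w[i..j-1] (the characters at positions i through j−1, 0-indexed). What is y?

Run of N on w = q p q p q p p:
  step 0: q0  (start)
  step 1: q3  (read q: q0→q3)
  step 2: q0  (read p: q3→q0)   ← first repeat (q0 seen earlier)
  step 3: q3  (read q: q0→q3)
  step 4: q0  (read p: q3→q0)
  step 5: q3  (read q: q0→q3)
  step 6: q0  (read p: q3→q0)
  step 7: q3  (read p: q0→q3)

So i = 0, j = 2, giving x = w[0:0] = ε, y = w[0:2] = qp, z = w[2:7] = qpqpp.
Check: |xy| = 2 ≤ 4 and |y| = 2 ≥ 1. Reading y takes N from q0 back to q0, so every xyⁱz is accepted.

qp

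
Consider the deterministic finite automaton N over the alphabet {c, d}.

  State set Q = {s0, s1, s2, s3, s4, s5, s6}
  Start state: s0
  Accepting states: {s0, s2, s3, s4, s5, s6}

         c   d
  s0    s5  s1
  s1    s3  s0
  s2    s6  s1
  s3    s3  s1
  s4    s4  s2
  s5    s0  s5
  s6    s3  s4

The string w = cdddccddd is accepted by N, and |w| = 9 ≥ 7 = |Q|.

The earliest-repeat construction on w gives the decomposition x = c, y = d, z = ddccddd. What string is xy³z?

cdddddccddd

xy^3z = c·d·d·d·ddccddd = cdddddccddd.
Reading y = d takes N from s5 back to s5, so after x·y·y·y the machine is still in s5, and z then leads to the accepting state s5. Hence cdddddccddd ∈ L(N).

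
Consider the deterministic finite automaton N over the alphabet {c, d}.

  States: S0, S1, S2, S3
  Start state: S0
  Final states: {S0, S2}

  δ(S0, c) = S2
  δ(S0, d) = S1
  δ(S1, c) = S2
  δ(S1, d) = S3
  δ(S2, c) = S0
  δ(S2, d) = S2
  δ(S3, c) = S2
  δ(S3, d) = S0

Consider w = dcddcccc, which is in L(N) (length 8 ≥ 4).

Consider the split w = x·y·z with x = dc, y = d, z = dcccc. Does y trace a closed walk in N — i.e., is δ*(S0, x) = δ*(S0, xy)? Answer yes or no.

Run of N on the first 3 characters of w = d c d:
  step 0: S0  (start)
  step 1: S1  (read d: S0→S1)
  step 2: S2  (read c: S1→S2)
  step 3: S2  (read d: S2→S2)

After x (step 2): S2. After xy (step 3): S2.
They match, so y = d drives N around a cycle from S2 back to itself; pumping y any number of times keeps N in S2 before reading z, and xyⁱz ∈ L(N) for every i ≥ 0.

yes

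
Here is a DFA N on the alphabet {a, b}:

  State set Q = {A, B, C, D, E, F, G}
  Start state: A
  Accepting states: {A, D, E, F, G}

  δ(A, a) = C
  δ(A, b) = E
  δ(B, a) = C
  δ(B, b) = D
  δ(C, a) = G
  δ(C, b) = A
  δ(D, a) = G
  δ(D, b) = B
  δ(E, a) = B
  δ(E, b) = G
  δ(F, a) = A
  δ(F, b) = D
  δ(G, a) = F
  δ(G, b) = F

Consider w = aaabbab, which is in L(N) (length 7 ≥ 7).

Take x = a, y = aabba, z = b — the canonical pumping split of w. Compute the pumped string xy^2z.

aaabbaaabbab

xy^2z = a·aabba·aabba·b = aaabbaaabbab.
Reading y = aabba takes N from C back to C, so after x·y·y the machine is still in C, and z then leads to the accepting state A. Hence aaabbaaabbab ∈ L(N).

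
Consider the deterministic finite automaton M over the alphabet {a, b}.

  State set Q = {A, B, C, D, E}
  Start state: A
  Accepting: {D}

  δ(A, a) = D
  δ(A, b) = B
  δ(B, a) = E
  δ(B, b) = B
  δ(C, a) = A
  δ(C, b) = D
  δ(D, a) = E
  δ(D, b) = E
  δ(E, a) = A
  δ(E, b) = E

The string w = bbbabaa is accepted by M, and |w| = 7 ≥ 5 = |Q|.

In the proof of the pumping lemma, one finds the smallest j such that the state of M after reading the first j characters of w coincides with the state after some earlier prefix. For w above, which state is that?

B

State sequence: A -b-> B -b-> B -b-> B -a-> E -b-> E -a-> A -a-> D
First repeat at step 2: B was already visited.

The earliest repeat is at step j = 2: M is in B, which it already visited at step i = 1.
With |Q| = 5, pigeonhole forces a state repeat no later than step 5; the substring read between the first and second visits to that state can be pumped.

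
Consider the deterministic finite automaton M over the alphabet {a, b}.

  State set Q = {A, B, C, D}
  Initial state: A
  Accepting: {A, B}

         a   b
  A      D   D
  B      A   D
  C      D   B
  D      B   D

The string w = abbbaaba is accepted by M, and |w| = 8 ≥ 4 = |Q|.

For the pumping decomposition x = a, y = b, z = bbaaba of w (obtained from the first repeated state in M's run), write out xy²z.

abbbbaaba

xy^2z = a·b·b·bbaaba = abbbbaaba.
Reading y = b takes M from D back to D, so after x·y·y the machine is still in D, and z then leads to the accepting state B. Hence abbbbaaba ∈ L(M).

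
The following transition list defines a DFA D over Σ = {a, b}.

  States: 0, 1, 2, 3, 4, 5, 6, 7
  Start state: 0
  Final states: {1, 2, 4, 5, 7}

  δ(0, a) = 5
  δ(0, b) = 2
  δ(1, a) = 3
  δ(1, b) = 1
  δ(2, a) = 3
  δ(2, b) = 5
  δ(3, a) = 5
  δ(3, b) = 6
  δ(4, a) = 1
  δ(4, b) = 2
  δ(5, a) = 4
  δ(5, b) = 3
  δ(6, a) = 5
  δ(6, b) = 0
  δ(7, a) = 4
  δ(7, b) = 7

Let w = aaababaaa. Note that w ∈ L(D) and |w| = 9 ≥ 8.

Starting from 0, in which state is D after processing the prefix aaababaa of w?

4

State sequence: 0 -a-> 5 -a-> 4 -a-> 1 -b-> 1 -a-> 3 -b-> 6 -a-> 5 -a-> 4

After reading 8 characters, D is in state 4.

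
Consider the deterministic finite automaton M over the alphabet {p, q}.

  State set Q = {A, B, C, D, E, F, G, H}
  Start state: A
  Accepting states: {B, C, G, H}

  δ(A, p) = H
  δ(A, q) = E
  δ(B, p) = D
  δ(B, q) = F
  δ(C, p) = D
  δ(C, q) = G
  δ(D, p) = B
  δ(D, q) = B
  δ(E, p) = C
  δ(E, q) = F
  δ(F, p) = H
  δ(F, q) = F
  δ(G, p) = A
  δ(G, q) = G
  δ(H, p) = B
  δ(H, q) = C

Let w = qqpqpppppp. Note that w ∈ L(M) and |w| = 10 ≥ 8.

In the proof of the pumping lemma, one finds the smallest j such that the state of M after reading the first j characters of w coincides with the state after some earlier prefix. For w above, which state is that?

Run of M on w = q q p q p p p p p p:
  step 0: A  (start)
  step 1: E  (read q: A→E)
  step 2: F  (read q: E→F)
  step 3: H  (read p: F→H)
  step 4: C  (read q: H→C)
  step 5: D  (read p: C→D)
  step 6: B  (read p: D→B)
  step 7: D  (read p: B→D)   ← first repeat (D seen earlier)
  step 8: B  (read p: D→B)
  step 9: D  (read p: B→D)
  step 10: B  (read p: D→B)

The earliest repeat is at step j = 7: M is in D, which it already visited at step i = 5.
The DFA has 8 states, so the proof of the pumping lemma guarantees a repeated state among the first 8+1 visited; the segment between the two visits is the pumpable y.

D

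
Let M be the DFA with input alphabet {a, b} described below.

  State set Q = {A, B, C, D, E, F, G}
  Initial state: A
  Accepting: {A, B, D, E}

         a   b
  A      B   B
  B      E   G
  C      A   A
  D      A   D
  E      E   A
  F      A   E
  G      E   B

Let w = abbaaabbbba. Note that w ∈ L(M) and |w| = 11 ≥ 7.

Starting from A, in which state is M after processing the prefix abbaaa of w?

E

State sequence: A -a-> B -b-> G -b-> B -a-> E -a-> E -a-> E

After reading 6 characters, M is in state E.
(This kind of state-tracing is the core of the pumping-lemma construction: with 7 states, pigeonhole forces a repeat within the first 7 steps.)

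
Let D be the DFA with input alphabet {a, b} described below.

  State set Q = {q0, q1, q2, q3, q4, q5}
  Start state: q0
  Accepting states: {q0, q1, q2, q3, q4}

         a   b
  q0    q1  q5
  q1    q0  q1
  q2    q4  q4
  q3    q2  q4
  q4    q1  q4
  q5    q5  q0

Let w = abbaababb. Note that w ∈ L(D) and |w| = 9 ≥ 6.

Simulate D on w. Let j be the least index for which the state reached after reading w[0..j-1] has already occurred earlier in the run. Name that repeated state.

Run of D on w = a b b a a b a b b:
  step 0: q0  (start)
  step 1: q1  (read a: q0→q1)
  step 2: q1  (read b: q1→q1)   ← first repeat (q1 seen earlier)
  step 3: q1  (read b: q1→q1)
  step 4: q0  (read a: q1→q0)
  step 5: q1  (read a: q0→q1)
  step 6: q1  (read b: q1→q1)
  step 7: q0  (read a: q1→q0)
  step 8: q5  (read b: q0→q5)
  step 9: q0  (read b: q5→q0)

The earliest repeat is at step j = 2: D is in q1, which it already visited at step i = 1.
With |Q| = 6, pigeonhole forces a state repeat no later than step 6; the substring read between the first and second visits to that state can be pumped.

q1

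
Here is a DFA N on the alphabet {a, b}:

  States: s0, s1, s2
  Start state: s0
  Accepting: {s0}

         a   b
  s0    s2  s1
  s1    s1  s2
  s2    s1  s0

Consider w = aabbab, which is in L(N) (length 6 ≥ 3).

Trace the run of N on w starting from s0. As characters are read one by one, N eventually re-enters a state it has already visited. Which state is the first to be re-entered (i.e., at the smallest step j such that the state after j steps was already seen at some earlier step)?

s2

State sequence: s0 -a-> s2 -a-> s1 -b-> s2 -b-> s0 -a-> s2 -b-> s0
First repeat at step 3: s2 was already visited.

The earliest repeat is at step j = 3: N is in s2, which it already visited at step i = 1.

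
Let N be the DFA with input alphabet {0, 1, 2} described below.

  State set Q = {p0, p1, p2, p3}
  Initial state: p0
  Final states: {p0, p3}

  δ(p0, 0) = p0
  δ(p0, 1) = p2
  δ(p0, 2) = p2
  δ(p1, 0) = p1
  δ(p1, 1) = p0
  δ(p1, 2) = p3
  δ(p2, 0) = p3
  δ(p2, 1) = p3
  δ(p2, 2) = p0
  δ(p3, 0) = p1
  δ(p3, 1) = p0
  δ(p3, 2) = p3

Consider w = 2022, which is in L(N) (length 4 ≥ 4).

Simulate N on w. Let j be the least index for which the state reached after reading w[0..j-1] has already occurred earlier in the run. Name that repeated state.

p3

State sequence: p0 -2-> p2 -0-> p3 -2-> p3 -2-> p3
First repeat at step 3: p3 was already visited.

The earliest repeat is at step j = 3: N is in p3, which it already visited at step i = 2.
With |Q| = 4, pigeonhole forces a state repeat no later than step 4; the substring read between the first and second visits to that state can be pumped.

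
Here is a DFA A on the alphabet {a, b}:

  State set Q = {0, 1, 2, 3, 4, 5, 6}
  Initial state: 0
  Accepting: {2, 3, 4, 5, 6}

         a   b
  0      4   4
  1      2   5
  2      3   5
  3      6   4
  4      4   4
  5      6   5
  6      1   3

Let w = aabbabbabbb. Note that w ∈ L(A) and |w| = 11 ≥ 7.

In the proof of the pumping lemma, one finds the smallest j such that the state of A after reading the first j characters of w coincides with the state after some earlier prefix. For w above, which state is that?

State sequence: 0 -a-> 4 -a-> 4 -b-> 4 -b-> 4 -a-> 4 -b-> 4 -b-> 4 -a-> 4 -b-> 4 -b-> 4 -b-> 4
First repeat at step 2: 4 was already visited.

The earliest repeat is at step j = 2: A is in 4, which it already visited at step i = 1.
Pumping length from the standard proof: p = 7 (the number of states). The repeated state found above gives |xy| = j ≤ 7 and |y| = j − i ≥ 1.

4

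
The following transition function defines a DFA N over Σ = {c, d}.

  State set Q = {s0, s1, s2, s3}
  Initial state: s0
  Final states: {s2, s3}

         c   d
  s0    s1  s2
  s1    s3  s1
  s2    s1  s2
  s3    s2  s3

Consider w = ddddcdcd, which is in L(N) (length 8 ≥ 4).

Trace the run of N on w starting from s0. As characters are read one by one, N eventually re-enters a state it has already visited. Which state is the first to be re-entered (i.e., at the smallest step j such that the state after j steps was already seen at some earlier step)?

s2

State sequence: s0 -d-> s2 -d-> s2 -d-> s2 -d-> s2 -c-> s1 -d-> s1 -c-> s3 -d-> s3
First repeat at step 2: s2 was already visited.

The earliest repeat is at step j = 2: N is in s2, which it already visited at step i = 1.
With |Q| = 4, pigeonhole forces a state repeat no later than step 4; the substring read between the first and second visits to that state can be pumped.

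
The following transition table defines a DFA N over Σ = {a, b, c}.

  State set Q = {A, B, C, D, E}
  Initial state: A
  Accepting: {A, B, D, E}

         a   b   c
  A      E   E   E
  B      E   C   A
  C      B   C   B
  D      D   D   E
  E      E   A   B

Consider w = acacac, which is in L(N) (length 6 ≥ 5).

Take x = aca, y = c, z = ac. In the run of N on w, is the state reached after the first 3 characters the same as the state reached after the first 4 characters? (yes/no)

no

State sequence: A -a-> E -c-> B -a-> E -c-> B

After x (step 3): E. After xy (step 4): B.
They differ (E ≠ B), so y is not a cycle from the state after x; this split is not the one the pumping-lemma construction produces, and pumping y need not keep the string in L(N).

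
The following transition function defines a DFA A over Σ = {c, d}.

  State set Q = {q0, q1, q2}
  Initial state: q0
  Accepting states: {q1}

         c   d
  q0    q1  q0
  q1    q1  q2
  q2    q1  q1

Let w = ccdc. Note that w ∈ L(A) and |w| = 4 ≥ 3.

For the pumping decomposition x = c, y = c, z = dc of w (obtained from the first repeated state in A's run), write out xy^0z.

cdc

xy⁰z = xz = c·dc = cdc.
Reading y = c takes A from q1 back to q1, so after x the machine is still in q1, and z then leads to the accepting state q1. Hence cdc ∈ L(A).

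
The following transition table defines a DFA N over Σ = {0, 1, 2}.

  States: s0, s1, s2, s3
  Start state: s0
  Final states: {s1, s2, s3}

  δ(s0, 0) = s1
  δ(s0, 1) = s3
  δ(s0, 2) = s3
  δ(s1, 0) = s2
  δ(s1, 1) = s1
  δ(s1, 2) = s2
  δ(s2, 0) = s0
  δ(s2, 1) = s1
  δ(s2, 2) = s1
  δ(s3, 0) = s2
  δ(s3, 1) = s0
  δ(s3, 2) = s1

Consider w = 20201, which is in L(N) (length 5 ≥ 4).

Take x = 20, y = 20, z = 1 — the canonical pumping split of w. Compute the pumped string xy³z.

202020201

xy^3z = 20·20·20·20·1 = 202020201.
Reading y = 20 takes N from s2 back to s2, so after x·y·y·y the machine is still in s2, and z then leads to the accepting state s1. Hence 202020201 ∈ L(N).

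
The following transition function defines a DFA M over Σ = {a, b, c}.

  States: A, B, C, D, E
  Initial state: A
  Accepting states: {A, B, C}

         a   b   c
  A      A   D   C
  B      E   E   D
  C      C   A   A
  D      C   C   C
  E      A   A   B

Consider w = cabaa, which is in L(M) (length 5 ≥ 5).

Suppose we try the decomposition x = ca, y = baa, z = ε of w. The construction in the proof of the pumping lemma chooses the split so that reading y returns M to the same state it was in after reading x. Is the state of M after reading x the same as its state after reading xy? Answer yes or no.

State sequence: A -c-> C -a-> C -b-> A -a-> A -a-> A

After x (step 2): C. After xy (step 5): A.
They differ (C ≠ A), so y is not a cycle from the state after x; this split is not the one the pumping-lemma construction produces, and pumping y need not keep the string in L(M).

no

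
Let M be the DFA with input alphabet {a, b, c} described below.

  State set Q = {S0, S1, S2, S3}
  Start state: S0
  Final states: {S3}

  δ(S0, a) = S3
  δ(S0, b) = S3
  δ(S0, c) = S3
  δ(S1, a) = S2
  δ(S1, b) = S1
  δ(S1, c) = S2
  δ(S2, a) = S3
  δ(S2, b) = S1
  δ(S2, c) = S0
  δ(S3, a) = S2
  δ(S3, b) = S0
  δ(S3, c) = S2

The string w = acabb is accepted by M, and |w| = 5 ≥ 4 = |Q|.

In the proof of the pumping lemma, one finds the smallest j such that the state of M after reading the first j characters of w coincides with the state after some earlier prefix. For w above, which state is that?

S3

State sequence: S0 -a-> S3 -c-> S2 -a-> S3 -b-> S0 -b-> S3
First repeat at step 3: S3 was already visited.

The earliest repeat is at step j = 3: M is in S3, which it already visited at step i = 1.
The DFA has 4 states, so the proof of the pumping lemma guarantees a repeated state among the first 4+1 visited; the segment between the two visits is the pumpable y.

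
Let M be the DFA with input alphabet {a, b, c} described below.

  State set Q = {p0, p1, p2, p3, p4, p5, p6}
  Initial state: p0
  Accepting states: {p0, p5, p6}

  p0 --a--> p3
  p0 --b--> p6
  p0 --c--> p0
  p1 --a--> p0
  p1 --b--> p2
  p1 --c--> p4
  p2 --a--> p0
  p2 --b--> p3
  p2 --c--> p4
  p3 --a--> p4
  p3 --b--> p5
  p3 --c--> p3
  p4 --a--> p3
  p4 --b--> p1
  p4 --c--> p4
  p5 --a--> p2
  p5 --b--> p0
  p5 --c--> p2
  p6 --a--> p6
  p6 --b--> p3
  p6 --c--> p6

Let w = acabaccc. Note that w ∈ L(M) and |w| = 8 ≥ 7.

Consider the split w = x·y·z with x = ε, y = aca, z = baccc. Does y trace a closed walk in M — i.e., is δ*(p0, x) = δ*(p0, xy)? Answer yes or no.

Run of M on the first 3 characters of w = a c a:
  step 0: p0  (start)
  step 1: p3  (read a: p0→p3)
  step 2: p3  (read c: p3→p3)
  step 3: p4  (read a: p3→p4)

After x (step 0): p0. After xy (step 3): p4.
They differ (p0 ≠ p4), so y is not a cycle from the state after x; this split is not the one the pumping-lemma construction produces, and pumping y need not keep the string in L(M).

no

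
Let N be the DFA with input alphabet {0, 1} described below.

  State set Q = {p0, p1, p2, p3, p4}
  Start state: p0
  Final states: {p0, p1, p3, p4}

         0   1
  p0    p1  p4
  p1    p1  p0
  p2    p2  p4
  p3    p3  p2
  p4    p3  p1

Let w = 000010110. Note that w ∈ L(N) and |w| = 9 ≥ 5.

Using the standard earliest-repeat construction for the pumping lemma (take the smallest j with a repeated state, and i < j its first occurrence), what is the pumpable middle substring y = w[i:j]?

State sequence: p0 -0-> p1 -0-> p1 -0-> p1 -0-> p1 -1-> p0 -0-> p1 -1-> p0 -1-> p4 -0-> p3
First repeat at step 2: p1 was already visited.

So i = 1, j = 2, giving x = w[0:1] = 0, y = w[1:2] = 0, z = w[2:9] = 0010110.
Check: |xy| = 2 ≤ 5 and |y| = 1 ≥ 1. Reading y takes N from p1 back to p1, so every xyⁱz is accepted.

0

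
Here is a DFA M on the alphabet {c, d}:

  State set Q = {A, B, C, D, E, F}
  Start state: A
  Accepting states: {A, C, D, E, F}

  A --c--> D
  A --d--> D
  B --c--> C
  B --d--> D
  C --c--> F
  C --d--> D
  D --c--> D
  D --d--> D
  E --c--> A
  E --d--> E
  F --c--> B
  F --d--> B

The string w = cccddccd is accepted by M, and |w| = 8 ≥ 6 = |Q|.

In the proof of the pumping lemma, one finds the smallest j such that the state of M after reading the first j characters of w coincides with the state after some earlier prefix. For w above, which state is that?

State sequence: A -c-> D -c-> D -c-> D -d-> D -d-> D -c-> D -c-> D -d-> D
First repeat at step 2: D was already visited.

The earliest repeat is at step j = 2: M is in D, which it already visited at step i = 1.

D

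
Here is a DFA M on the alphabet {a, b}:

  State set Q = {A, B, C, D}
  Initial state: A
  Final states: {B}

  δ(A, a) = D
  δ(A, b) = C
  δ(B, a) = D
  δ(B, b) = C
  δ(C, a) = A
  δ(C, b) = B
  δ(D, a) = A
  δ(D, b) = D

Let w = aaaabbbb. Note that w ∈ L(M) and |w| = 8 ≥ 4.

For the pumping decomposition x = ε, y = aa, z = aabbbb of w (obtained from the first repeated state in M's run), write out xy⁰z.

aabbbb

xy⁰z = xz = ε·aabbbb = aabbbb.
Reading y = aa takes M from A back to A, so after x the machine is still in A, and z then leads to the accepting state B. Hence aabbbb ∈ L(M).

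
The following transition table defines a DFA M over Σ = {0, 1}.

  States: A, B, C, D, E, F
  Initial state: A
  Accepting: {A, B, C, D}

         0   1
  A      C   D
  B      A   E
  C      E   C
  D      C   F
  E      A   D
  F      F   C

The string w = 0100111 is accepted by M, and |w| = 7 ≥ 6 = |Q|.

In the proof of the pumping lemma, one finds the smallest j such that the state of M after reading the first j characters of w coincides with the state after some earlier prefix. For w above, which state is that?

C

Run of M on w = 0 1 0 0 1 1 1:
  step 0: A  (start)
  step 1: C  (read 0: A→C)
  step 2: C  (read 1: C→C)   ← first repeat (C seen earlier)
  step 3: E  (read 0: C→E)
  step 4: A  (read 0: E→A)
  step 5: D  (read 1: A→D)
  step 6: F  (read 1: D→F)
  step 7: C  (read 1: F→C)

The earliest repeat is at step j = 2: M is in C, which it already visited at step i = 1.
With |Q| = 6, pigeonhole forces a state repeat no later than step 6; the substring read between the first and second visits to that state can be pumped.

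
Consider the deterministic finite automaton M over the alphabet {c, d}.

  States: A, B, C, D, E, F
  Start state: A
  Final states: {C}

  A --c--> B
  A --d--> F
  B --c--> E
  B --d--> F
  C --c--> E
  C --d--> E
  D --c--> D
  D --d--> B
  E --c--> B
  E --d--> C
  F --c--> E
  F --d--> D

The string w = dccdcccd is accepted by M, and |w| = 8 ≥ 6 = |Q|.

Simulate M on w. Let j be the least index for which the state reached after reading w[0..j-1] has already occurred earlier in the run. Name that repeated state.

F

Run of M on w = d c c d c c c d:
  step 0: A  (start)
  step 1: F  (read d: A→F)
  step 2: E  (read c: F→E)
  step 3: B  (read c: E→B)
  step 4: F  (read d: B→F)   ← first repeat (F seen earlier)
  step 5: E  (read c: F→E)
  step 6: B  (read c: E→B)
  step 7: E  (read c: B→E)
  step 8: C  (read d: E→C)

The earliest repeat is at step j = 4: M is in F, which it already visited at step i = 1.
Pumping length from the standard proof: p = 6 (the number of states). The repeated state found above gives |xy| = j ≤ 6 and |y| = j − i ≥ 1.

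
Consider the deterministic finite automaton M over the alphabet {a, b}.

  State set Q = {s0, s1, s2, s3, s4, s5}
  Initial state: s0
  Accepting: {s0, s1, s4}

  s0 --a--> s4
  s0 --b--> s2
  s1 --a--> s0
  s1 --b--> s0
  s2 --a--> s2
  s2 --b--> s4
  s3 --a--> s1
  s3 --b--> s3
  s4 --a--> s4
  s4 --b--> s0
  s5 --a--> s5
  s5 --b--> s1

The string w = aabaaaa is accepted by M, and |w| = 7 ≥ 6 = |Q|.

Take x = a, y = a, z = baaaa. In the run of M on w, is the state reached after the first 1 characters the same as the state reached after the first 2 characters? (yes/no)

State sequence: s0 -a-> s4 -a-> s4

After x (step 1): s4. After xy (step 2): s4.
They match, so y = a drives M around a cycle from s4 back to itself; pumping y any number of times keeps M in s4 before reading z, and xyⁱz ∈ L(M) for every i ≥ 0.

yes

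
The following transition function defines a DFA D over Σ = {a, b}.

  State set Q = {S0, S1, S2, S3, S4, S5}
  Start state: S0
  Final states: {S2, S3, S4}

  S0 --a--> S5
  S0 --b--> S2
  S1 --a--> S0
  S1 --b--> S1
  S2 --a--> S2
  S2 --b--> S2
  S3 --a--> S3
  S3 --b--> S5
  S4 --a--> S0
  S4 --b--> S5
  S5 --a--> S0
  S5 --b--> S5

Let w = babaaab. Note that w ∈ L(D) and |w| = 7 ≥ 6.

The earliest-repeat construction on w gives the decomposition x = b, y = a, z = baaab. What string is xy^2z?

baabaaab

xy^2z = b·a·a·baaab = baabaaab.
Reading y = a takes D from S2 back to S2, so after x·y·y the machine is still in S2, and z then leads to the accepting state S2. Hence baabaaab ∈ L(D).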